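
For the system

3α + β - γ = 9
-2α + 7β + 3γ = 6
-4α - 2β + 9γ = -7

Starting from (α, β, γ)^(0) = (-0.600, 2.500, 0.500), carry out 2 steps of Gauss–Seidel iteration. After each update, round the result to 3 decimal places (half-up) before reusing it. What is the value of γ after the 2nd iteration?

Iteration 1:
  α = (9 - (1)·2.500 - (-1)·0.500) / (3) = 2.333
  β = (6 - (-2)·2.333 - (3)·0.500) / (7) = 1.309
  γ = (-7 - (-4)·2.333 - (-2)·1.309) / (9) = 0.550
Iteration 2:
  α = (9 - (1)·1.309 - (-1)·0.550) / (3) = 2.747
  β = (6 - (-2)·2.747 - (3)·0.550) / (7) = 1.406
  γ = (-7 - (-4)·2.747 - (-2)·1.406) / (9) = 0.756

0.756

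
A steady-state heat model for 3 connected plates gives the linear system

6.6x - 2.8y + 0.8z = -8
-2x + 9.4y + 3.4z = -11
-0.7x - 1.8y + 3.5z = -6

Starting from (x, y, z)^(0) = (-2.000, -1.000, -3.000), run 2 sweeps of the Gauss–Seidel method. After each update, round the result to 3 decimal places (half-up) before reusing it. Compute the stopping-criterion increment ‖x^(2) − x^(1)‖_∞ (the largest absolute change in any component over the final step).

Iteration 1:
  x = (-8 - (-2.8)·-1.000 - (0.8)·-3.000) / (6.6) = -1.273
  y = (-11 - (-2)·-1.273 - (3.4)·-3.000) / (9.4) = -0.356
  z = (-6 - (-0.7)·-1.273 - (-1.8)·-0.356) / (3.5) = -2.152
Iteration 2:
  x = (-8 - (-2.8)·-0.356 - (0.8)·-2.152) / (6.6) = -1.102
  y = (-11 - (-2)·-1.102 - (3.4)·-2.152) / (9.4) = -0.626
  z = (-6 - (-0.7)·-1.102 - (-1.8)·-0.626) / (3.5) = -2.257
Change: (0.171, -0.270, -0.105) → max |·| = 0.270

0.270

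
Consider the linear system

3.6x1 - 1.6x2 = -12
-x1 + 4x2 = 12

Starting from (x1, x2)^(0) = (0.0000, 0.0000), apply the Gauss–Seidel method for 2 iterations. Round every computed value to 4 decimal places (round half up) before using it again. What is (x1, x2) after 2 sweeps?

(-2.3704, 2.4074)

Iteration 1:
  x1 = (-12 - (-1.6)·0.0000) / (3.6) = -3.3333
  x2 = (12 - (-1)·-3.3333) / (4) = 2.1667
Iteration 2:
  x1 = (-12 - (-1.6)·2.1667) / (3.6) = -2.3704
  x2 = (12 - (-1)·-2.3704) / (4) = 2.4074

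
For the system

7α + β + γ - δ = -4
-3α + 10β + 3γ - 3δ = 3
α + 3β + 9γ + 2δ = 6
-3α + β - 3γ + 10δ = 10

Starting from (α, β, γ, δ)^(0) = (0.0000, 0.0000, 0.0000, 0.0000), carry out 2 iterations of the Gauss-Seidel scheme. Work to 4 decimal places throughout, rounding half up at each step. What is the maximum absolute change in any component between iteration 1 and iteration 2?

0.2668

Iteration 1:
  α = (-4 - (1)·0.0000 - (1)·0.0000 - (-1)·0.0000) / (7) = -0.5714
  β = (3 - (-3)·-0.5714 - (3)·0.0000 - (-3)·0.0000) / (10) = 0.1286
  γ = (6 - (1)·-0.5714 - (3)·0.1286 - (2)·0.0000) / (9) = 0.6873
  δ = (10 - (-3)·-0.5714 - (1)·0.1286 - (-3)·0.6873) / (10) = 1.0219
Iteration 2:
  α = (-4 - (1)·0.1286 - (1)·0.6873 - (-1)·1.0219) / (7) = -0.5420
  β = (3 - (-3)·-0.5420 - (3)·0.6873 - (-3)·1.0219) / (10) = 0.2378
  γ = (6 - (1)·-0.5420 - (3)·0.2378 - (2)·1.0219) / (9) = 0.4205
  δ = (10 - (-3)·-0.5420 - (1)·0.2378 - (-3)·0.4205) / (10) = 0.9398
Change: (0.0294, 0.1092, -0.2668, -0.0821) → max |·| = 0.2668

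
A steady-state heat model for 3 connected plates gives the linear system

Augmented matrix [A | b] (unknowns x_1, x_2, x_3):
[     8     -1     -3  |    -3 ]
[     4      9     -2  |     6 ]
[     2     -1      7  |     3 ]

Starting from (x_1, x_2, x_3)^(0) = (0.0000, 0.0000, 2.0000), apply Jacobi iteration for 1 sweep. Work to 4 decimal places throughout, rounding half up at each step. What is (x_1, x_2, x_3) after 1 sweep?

Iteration 1:
  x_1 = (-3 - (-1)·0.0000 - (-3)·2.0000) / (8) = 0.3750
  x_2 = (6 - (4)·0.0000 - (-2)·2.0000) / (9) = 1.1111
  x_3 = (3 - (2)·0.0000 - (-1)·0.0000) / (7) = 0.4286

(0.3750, 1.1111, 0.4286)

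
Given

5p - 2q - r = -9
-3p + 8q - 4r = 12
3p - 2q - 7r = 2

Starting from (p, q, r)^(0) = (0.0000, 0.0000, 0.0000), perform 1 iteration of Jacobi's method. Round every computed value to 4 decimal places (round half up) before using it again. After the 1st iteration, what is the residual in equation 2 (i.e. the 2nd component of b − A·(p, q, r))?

-6.5428

Iteration 1:
  p = (-9 - (-2)·0.0000 - (-1)·0.0000) / (5) = -1.8000
  q = (12 - (-3)·0.0000 - (-4)·0.0000) / (8) = 1.5000
  r = (2 - (3)·0.0000 - (-2)·0.0000) / (-7) = -0.2857
Residual b − A·x = (2.7143, -6.5428, 8.4001)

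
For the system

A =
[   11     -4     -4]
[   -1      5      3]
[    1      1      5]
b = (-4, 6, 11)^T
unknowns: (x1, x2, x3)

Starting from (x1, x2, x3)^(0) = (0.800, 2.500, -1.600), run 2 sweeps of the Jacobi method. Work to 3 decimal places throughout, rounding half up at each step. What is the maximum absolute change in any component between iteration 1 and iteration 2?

Iteration 1:
  x1 = (-4 - (-4)·2.500 - (-4)·-1.600) / (11) = -0.036
  x2 = (6 - (-1)·0.800 - (3)·-1.600) / (5) = 2.320
  x3 = (11 - (1)·0.800 - (1)·2.500) / (5) = 1.540
Iteration 2:
  x1 = (-4 - (-4)·2.320 - (-4)·1.540) / (11) = 1.040
  x2 = (6 - (-1)·-0.036 - (3)·1.540) / (5) = 0.269
  x3 = (11 - (1)·-0.036 - (1)·2.320) / (5) = 1.743
Change: (1.076, -2.051, 0.203) → max |·| = 2.051

2.051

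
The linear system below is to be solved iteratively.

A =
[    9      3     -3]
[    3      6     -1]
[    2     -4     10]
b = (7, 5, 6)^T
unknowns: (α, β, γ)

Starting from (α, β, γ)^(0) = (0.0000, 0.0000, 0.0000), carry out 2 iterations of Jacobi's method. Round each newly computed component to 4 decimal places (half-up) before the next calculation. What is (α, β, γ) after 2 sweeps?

Iteration 1:
  α = (7 - (3)·0.0000 - (-3)·0.0000) / (9) = 0.7778
  β = (5 - (3)·0.0000 - (-1)·0.0000) / (6) = 0.8333
  γ = (6 - (2)·0.0000 - (-4)·0.0000) / (10) = 0.6000
Iteration 2:
  α = (7 - (3)·0.8333 - (-3)·0.6000) / (9) = 0.7000
  β = (5 - (3)·0.7778 - (-1)·0.6000) / (6) = 0.5444
  γ = (6 - (2)·0.7778 - (-4)·0.8333) / (10) = 0.7778

(0.7000, 0.5444, 0.7778)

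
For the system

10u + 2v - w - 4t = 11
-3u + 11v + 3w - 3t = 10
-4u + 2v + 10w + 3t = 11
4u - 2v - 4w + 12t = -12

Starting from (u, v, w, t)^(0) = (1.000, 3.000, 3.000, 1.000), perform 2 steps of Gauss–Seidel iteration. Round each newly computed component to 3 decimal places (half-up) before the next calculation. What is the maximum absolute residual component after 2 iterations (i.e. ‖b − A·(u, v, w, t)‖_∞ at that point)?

1.792

Iteration 1:
  u = (11 - (2)·3.000 - (-1)·3.000 - (-4)·1.000) / (10) = 1.200
  v = (10 - (-3)·1.200 - (3)·3.000 - (-3)·1.000) / (11) = 0.691
  w = (11 - (-4)·1.200 - (2)·0.691 - (3)·1.000) / (10) = 1.142
  t = (-12 - (4)·1.200 - (-2)·0.691 - (-4)·1.142) / (12) = -0.904
Iteration 2:
  u = (11 - (2)·0.691 - (-1)·1.142 - (-4)·-0.904) / (10) = 0.714
  v = (10 - (-3)·0.714 - (3)·1.142 - (-3)·-0.904) / (11) = 0.546
  w = (11 - (-4)·0.714 - (2)·0.546 - (3)·-0.904) / (10) = 1.548
  t = (-12 - (4)·0.714 - (-2)·0.546 - (-4)·1.548) / (12) = -0.631
Residual b − A·x = (1.792, -0.401, -0.823, 0.000); ∞-norm = 1.792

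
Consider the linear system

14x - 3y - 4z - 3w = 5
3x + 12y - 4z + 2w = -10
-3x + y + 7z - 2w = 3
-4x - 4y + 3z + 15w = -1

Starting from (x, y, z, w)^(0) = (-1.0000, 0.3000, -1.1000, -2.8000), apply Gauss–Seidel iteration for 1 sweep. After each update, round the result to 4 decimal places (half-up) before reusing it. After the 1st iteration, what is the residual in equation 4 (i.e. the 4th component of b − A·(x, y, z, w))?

0.0000

Iteration 1:
  x = (5 - (-3)·0.3000 - (-4)·-1.1000 - (-3)·-2.8000) / (14) = -0.4929
  y = (-10 - (3)·-0.4929 - (-4)·-1.1000 - (2)·-2.8000) / (12) = -0.6101
  z = (3 - (-3)·-0.4929 - (1)·-0.6101 - (-2)·-2.8000) / (7) = -0.4955
  w = (-1 - (-4)·-0.4929 - (-4)·-0.6101 - (3)·-0.4955) / (15) = -0.2617
Residual b − A·x = (7.3032, -2.6587, 5.0765, 0.0000)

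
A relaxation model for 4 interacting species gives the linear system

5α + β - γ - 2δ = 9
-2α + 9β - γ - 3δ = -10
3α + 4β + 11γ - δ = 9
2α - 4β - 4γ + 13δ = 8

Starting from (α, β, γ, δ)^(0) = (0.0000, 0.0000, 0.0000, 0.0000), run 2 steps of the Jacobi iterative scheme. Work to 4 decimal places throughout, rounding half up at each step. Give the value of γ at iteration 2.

0.7873

Iteration 1:
  α = (9 - (1)·0.0000 - (-1)·0.0000 - (-2)·0.0000) / (5) = 1.8000
  β = (-10 - (-2)·0.0000 - (-1)·0.0000 - (-3)·0.0000) / (9) = -1.1111
  γ = (9 - (3)·0.0000 - (4)·0.0000 - (-1)·0.0000) / (11) = 0.8182
  δ = (8 - (2)·0.0000 - (-4)·0.0000 - (-4)·0.0000) / (13) = 0.6154
Iteration 2:
  α = (9 - (1)·-1.1111 - (-1)·0.8182 - (-2)·0.6154) / (5) = 2.4320
  β = (-10 - (-2)·1.8000 - (-1)·0.8182 - (-3)·0.6154) / (9) = -0.4151
  γ = (9 - (3)·1.8000 - (4)·-1.1111 - (-1)·0.6154) / (11) = 0.7873
  δ = (8 - (2)·1.8000 - (-4)·-1.1111 - (-4)·0.8182) / (13) = 0.2483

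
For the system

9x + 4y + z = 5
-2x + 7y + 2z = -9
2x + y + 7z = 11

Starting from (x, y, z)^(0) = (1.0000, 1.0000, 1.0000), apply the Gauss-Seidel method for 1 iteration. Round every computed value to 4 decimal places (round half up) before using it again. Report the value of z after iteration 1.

Iteration 1:
  x = (5 - (4)·1.0000 - (1)·1.0000) / (9) = 0.0000
  y = (-9 - (-2)·0.0000 - (2)·1.0000) / (7) = -1.5714
  z = (11 - (2)·0.0000 - (1)·-1.5714) / (7) = 1.7959

1.7959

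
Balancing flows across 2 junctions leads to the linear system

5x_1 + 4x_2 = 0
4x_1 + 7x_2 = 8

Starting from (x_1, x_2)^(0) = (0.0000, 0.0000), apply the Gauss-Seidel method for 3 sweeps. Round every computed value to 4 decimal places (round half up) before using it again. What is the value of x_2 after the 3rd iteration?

1.9041

Iteration 1:
  x_1 = (0 - (4)·0.0000) / (5) = 0.0000
  x_2 = (8 - (4)·0.0000) / (7) = 1.1429
Iteration 2:
  x_1 = (0 - (4)·1.1429) / (5) = -0.9143
  x_2 = (8 - (4)·-0.9143) / (7) = 1.6653
Iteration 3:
  x_1 = (0 - (4)·1.6653) / (5) = -1.3322
  x_2 = (8 - (4)·-1.3322) / (7) = 1.9041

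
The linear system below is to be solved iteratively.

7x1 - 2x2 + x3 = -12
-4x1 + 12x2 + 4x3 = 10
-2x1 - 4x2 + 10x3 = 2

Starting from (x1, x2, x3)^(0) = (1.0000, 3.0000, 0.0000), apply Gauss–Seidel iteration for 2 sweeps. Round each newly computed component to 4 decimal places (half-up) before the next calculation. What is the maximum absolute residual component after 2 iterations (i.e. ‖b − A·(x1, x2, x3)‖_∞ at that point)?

1.1140

Iteration 1:
  x1 = (-12 - (-2)·3.0000 - (1)·0.0000) / (7) = -0.8571
  x2 = (10 - (-4)·-0.8571 - (4)·0.0000) / (12) = 0.5476
  x3 = (2 - (-2)·-0.8571 - (-4)·0.5476) / (10) = 0.2476
Iteration 2:
  x1 = (-12 - (-2)·0.5476 - (1)·0.2476) / (7) = -1.5932
  x2 = (10 - (-4)·-1.5932 - (4)·0.2476) / (12) = 0.2197
  x3 = (2 - (-2)·-1.5932 - (-4)·0.2197) / (10) = -0.0308
Residual b − A·x = (-0.3774, 1.1140, 0.0004); ∞-norm = 1.1140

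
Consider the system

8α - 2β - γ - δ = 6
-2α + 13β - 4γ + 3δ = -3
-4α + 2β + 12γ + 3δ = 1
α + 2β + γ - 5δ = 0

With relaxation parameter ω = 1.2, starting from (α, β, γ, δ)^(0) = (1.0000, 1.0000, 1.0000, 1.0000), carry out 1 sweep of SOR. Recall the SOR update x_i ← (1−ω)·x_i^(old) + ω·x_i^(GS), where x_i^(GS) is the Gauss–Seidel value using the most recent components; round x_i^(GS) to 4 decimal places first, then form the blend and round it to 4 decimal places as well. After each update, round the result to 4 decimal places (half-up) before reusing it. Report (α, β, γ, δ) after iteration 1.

(1.3000, -0.1446, 0.1490, 0.0784)

Iteration 1:
  α: GS value = (6 - (-2)·1.0000 - (-1)·1.0000 - (-1)·1.0000) / (8) = 1.2500;  α ← (1−ω)·1.0000 + ω·1.2500 = 1.3000
  β: GS value = (-3 - (-2)·1.3000 - (-4)·1.0000 - (3)·1.0000) / (13) = 0.0462;  β ← (1−ω)·1.0000 + ω·0.0462 = -0.1446
  γ: GS value = (1 - (-4)·1.3000 - (2)·-0.1446 - (3)·1.0000) / (12) = 0.2908;  γ ← (1−ω)·1.0000 + ω·0.2908 = 0.1490
  δ: GS value = (0 - (1)·1.3000 - (2)·-0.1446 - (1)·0.1490) / (-5) = 0.2320;  δ ← (1−ω)·1.0000 + ω·0.2320 = 0.0784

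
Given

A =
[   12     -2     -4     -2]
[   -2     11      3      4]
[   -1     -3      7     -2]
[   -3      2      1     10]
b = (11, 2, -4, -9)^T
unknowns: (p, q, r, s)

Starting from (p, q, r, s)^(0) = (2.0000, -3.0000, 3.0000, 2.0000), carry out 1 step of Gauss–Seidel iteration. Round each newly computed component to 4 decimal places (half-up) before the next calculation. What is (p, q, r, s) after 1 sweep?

(1.7500, -1.0455, -0.1981, -0.1461)

Iteration 1:
  p = (11 - (-2)·-3.0000 - (-4)·3.0000 - (-2)·2.0000) / (12) = 1.7500
  q = (2 - (-2)·1.7500 - (3)·3.0000 - (4)·2.0000) / (11) = -1.0455
  r = (-4 - (-1)·1.7500 - (-3)·-1.0455 - (-2)·2.0000) / (7) = -0.1981
  s = (-9 - (-3)·1.7500 - (2)·-1.0455 - (1)·-0.1981) / (10) = -0.1461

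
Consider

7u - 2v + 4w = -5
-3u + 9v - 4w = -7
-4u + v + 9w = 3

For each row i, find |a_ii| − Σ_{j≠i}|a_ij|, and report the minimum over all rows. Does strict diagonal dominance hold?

1

row 1: |7| − (2+4) = 1
row 2: |9| − (3+4) = 2
row 3: |9| − (4+1) = 4
minimum over rows = 1 → strictly diagonally dominant (convergence guaranteed)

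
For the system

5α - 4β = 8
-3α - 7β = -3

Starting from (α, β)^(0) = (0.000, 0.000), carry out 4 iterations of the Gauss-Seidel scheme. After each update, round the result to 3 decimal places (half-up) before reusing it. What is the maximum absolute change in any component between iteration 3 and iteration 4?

0.024

Iteration 1:
  α = (8 - (-4)·0.000) / (5) = 1.600
  β = (-3 - (-3)·1.600) / (-7) = -0.257
Iteration 2:
  α = (8 - (-4)·-0.257) / (5) = 1.394
  β = (-3 - (-3)·1.394) / (-7) = -0.169
Iteration 3:
  α = (8 - (-4)·-0.169) / (5) = 1.465
  β = (-3 - (-3)·1.465) / (-7) = -0.199
Iteration 4:
  α = (8 - (-4)·-0.199) / (5) = 1.441
  β = (-3 - (-3)·1.441) / (-7) = -0.189
Change: (-0.024, 0.010) → max |·| = 0.024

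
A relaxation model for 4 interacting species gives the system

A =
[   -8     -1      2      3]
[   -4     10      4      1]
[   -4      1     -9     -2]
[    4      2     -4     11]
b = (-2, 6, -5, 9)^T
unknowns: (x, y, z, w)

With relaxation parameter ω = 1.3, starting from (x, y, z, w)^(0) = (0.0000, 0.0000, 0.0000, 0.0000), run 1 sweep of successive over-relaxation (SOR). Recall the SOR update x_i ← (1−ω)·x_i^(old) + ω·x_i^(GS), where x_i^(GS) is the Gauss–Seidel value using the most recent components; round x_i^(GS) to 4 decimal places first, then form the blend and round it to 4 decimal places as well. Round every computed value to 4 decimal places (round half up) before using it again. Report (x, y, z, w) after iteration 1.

Iteration 1:
  x: GS value = (-2 - (-1)·0.0000 - (2)·0.0000 - (3)·0.0000) / (-8) = 0.2500;  x ← (1−ω)·0.0000 + ω·0.2500 = 0.3250
  y: GS value = (6 - (-4)·0.3250 - (4)·0.0000 - (1)·0.0000) / (10) = 0.7300;  y ← (1−ω)·0.0000 + ω·0.7300 = 0.9490
  z: GS value = (-5 - (-4)·0.3250 - (1)·0.9490 - (-2)·0.0000) / (-9) = 0.5166;  z ← (1−ω)·0.0000 + ω·0.5166 = 0.6716
  w: GS value = (9 - (4)·0.3250 - (2)·0.9490 - (-4)·0.6716) / (11) = 0.7717;  w ← (1−ω)·0.0000 + ω·0.7717 = 1.0032

(0.3250, 0.9490, 0.6716, 1.0032)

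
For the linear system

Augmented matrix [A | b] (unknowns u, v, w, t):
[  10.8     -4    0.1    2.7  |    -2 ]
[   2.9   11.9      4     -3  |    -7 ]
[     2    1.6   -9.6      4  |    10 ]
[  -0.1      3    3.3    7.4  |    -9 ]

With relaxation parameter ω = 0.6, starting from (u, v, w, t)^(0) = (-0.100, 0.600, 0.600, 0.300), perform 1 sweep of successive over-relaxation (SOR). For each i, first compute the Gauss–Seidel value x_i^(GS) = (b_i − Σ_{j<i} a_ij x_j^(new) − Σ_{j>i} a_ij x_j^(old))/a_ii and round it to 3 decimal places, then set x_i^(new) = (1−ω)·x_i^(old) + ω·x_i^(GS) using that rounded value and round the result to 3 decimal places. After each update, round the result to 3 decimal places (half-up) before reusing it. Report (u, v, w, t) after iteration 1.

(-0.066, -0.179, -0.336, -0.477)

Iteration 1:
  u: GS value = (-2 - (-4)·0.600 - (0.1)·0.600 - (2.7)·0.300) / (10.8) = -0.044;  u ← (1−ω)·-0.100 + ω·-0.044 = -0.066
  v: GS value = (-7 - (2.9)·-0.066 - (4)·0.600 - (-3)·0.300) / (11.9) = -0.698;  v ← (1−ω)·0.600 + ω·-0.698 = -0.179
  w: GS value = (10 - (2)·-0.066 - (1.6)·-0.179 - (4)·0.300) / (-9.6) = -0.960;  w ← (1−ω)·0.600 + ω·-0.960 = -0.336
  t: GS value = (-9 - (-0.1)·-0.066 - (3)·-0.179 - (3.3)·-0.336) / (7.4) = -0.995;  t ← (1−ω)·0.300 + ω·-0.995 = -0.477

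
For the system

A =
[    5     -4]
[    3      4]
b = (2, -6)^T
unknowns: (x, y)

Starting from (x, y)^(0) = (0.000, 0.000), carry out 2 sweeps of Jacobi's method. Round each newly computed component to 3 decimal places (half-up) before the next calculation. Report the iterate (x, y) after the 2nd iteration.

Iteration 1:
  x = (2 - (-4)·0.000) / (5) = 0.400
  y = (-6 - (3)·0.000) / (4) = -1.500
Iteration 2:
  x = (2 - (-4)·-1.500) / (5) = -0.800
  y = (-6 - (3)·0.400) / (4) = -1.800

(-0.800, -1.800)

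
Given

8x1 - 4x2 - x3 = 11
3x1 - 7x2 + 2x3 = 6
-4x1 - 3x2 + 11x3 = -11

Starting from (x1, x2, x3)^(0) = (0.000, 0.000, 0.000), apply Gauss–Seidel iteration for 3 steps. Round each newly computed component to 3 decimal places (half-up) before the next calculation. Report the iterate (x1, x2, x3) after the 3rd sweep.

Iteration 1:
  x1 = (11 - (-4)·0.000 - (-1)·0.000) / (8) = 1.375
  x2 = (6 - (3)·1.375 - (2)·0.000) / (-7) = -0.268
  x3 = (-11 - (-4)·1.375 - (-3)·-0.268) / (11) = -0.573
Iteration 2:
  x1 = (11 - (-4)·-0.268 - (-1)·-0.573) / (8) = 1.169
  x2 = (6 - (3)·1.169 - (2)·-0.573) / (-7) = -0.520
  x3 = (-11 - (-4)·1.169 - (-3)·-0.520) / (11) = -0.717
Iteration 3:
  x1 = (11 - (-4)·-0.520 - (-1)·-0.717) / (8) = 1.025
  x2 = (6 - (3)·1.025 - (2)·-0.717) / (-7) = -0.623
  x3 = (-11 - (-4)·1.025 - (-3)·-0.623) / (11) = -0.797

(1.025, -0.623, -0.797)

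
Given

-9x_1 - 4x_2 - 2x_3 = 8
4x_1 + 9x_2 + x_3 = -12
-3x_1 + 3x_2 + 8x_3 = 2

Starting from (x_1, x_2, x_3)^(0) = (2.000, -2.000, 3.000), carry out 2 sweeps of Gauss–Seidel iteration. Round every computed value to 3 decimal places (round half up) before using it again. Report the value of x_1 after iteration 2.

-0.394

Iteration 1:
  x_1 = (8 - (-4)·-2.000 - (-2)·3.000) / (-9) = -0.667
  x_2 = (-12 - (4)·-0.667 - (1)·3.000) / (9) = -1.370
  x_3 = (2 - (-3)·-0.667 - (3)·-1.370) / (8) = 0.514
Iteration 2:
  x_1 = (8 - (-4)·-1.370 - (-2)·0.514) / (-9) = -0.394
  x_2 = (-12 - (4)·-0.394 - (1)·0.514) / (9) = -1.215
  x_3 = (2 - (-3)·-0.394 - (3)·-1.215) / (8) = 0.558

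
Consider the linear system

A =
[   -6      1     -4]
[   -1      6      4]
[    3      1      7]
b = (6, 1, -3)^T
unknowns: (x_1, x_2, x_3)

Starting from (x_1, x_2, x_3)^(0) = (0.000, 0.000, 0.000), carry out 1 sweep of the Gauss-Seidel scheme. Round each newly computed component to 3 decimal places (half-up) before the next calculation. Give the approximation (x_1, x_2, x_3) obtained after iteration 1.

Iteration 1:
  x_1 = (6 - (1)·0.000 - (-4)·0.000) / (-6) = -1.000
  x_2 = (1 - (-1)·-1.000 - (4)·0.000) / (6) = 0.000
  x_3 = (-3 - (3)·-1.000 - (1)·0.000) / (7) = 0.000

(-1.000, 0.000, 0.000)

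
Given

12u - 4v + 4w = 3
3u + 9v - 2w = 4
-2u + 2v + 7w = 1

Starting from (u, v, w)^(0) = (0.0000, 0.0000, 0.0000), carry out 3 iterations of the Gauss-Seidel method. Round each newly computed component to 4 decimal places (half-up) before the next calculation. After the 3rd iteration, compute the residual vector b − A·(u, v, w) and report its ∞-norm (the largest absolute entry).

Iteration 1:
  u = (3 - (-4)·0.0000 - (4)·0.0000) / (12) = 0.2500
  v = (4 - (3)·0.2500 - (-2)·0.0000) / (9) = 0.3611
  w = (1 - (-2)·0.2500 - (2)·0.3611) / (7) = 0.1111
Iteration 2:
  u = (3 - (-4)·0.3611 - (4)·0.1111) / (12) = 0.3333
  v = (4 - (3)·0.3333 - (-2)·0.1111) / (9) = 0.3580
  w = (1 - (-2)·0.3333 - (2)·0.3580) / (7) = 0.1358
Iteration 3:
  u = (3 - (-4)·0.3580 - (4)·0.1358) / (12) = 0.3241
  v = (4 - (3)·0.3241 - (-2)·0.1358) / (9) = 0.3666
  w = (1 - (-2)·0.3241 - (2)·0.3666) / (7) = 0.1307
Residual b − A·x = (0.0544, -0.0103, 0.0001); ∞-norm = 0.0544

0.0544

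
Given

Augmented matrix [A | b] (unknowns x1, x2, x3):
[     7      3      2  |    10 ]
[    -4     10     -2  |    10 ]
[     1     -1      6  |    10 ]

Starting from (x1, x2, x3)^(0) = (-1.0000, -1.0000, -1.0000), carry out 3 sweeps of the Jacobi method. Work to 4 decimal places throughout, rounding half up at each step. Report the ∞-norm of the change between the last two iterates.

0.6843

Iteration 1:
  x1 = (10 - (3)·-1.0000 - (2)·-1.0000) / (7) = 2.1429
  x2 = (10 - (-4)·-1.0000 - (-2)·-1.0000) / (10) = 0.4000
  x3 = (10 - (1)·-1.0000 - (-1)·-1.0000) / (6) = 1.6667
Iteration 2:
  x1 = (10 - (3)·0.4000 - (2)·1.6667) / (7) = 0.7809
  x2 = (10 - (-4)·2.1429 - (-2)·1.6667) / (10) = 2.1905
  x3 = (10 - (1)·2.1429 - (-1)·0.4000) / (6) = 1.3762
Iteration 3:
  x1 = (10 - (3)·2.1905 - (2)·1.3762) / (7) = 0.0966
  x2 = (10 - (-4)·0.7809 - (-2)·1.3762) / (10) = 1.5876
  x3 = (10 - (1)·0.7809 - (-1)·2.1905) / (6) = 1.9016
Change: (-0.6843, -0.6029, 0.5254) → max |·| = 0.6843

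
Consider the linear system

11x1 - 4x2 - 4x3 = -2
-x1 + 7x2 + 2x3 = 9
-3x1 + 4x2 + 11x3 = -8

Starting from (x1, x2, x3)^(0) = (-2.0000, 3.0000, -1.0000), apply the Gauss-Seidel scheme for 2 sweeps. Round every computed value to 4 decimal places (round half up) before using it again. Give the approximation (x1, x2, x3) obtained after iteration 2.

Iteration 1:
  x1 = (-2 - (-4)·3.0000 - (-4)·-1.0000) / (11) = 0.5455
  x2 = (9 - (-1)·0.5455 - (2)·-1.0000) / (7) = 1.6494
  x3 = (-8 - (-3)·0.5455 - (4)·1.6494) / (11) = -1.1783
Iteration 2:
  x1 = (-2 - (-4)·1.6494 - (-4)·-1.1783) / (11) = -0.0105
  x2 = (9 - (-1)·-0.0105 - (2)·-1.1783) / (7) = 1.6209
  x3 = (-8 - (-3)·-0.0105 - (4)·1.6209) / (11) = -1.3196

(-0.0105, 1.6209, -1.3196)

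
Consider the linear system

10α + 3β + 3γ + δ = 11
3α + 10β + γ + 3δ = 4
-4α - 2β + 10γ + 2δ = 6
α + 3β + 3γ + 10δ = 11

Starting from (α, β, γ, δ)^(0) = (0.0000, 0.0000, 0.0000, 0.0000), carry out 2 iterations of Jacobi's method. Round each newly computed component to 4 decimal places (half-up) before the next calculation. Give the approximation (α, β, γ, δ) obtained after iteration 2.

(0.6900, -0.3200, 0.9000, 0.6900)

Iteration 1:
  α = (11 - (3)·0.0000 - (3)·0.0000 - (1)·0.0000) / (10) = 1.1000
  β = (4 - (3)·0.0000 - (1)·0.0000 - (3)·0.0000) / (10) = 0.4000
  γ = (6 - (-4)·0.0000 - (-2)·0.0000 - (2)·0.0000) / (10) = 0.6000
  δ = (11 - (1)·0.0000 - (3)·0.0000 - (3)·0.0000) / (10) = 1.1000
Iteration 2:
  α = (11 - (3)·0.4000 - (3)·0.6000 - (1)·1.1000) / (10) = 0.6900
  β = (4 - (3)·1.1000 - (1)·0.6000 - (3)·1.1000) / (10) = -0.3200
  γ = (6 - (-4)·1.1000 - (-2)·0.4000 - (2)·1.1000) / (10) = 0.9000
  δ = (11 - (1)·1.1000 - (3)·0.4000 - (3)·0.6000) / (10) = 0.6900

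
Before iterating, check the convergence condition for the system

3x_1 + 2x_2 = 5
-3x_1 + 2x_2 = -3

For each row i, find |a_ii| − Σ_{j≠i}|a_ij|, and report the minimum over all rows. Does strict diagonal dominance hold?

row 1: |3| − (2) = 1
row 2: |2| − (3) = -1
minimum over rows = -1 → not strictly diagonally dominant

-1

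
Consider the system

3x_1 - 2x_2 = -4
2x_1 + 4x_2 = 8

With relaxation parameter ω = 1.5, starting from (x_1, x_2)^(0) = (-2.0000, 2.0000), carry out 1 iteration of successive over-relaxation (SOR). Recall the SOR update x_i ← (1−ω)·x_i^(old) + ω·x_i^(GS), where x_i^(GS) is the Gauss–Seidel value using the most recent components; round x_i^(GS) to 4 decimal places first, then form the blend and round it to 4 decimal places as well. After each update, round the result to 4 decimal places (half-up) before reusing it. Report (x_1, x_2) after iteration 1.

Iteration 1:
  x_1: GS value = (-4 - (-2)·2.0000) / (3) = 0.0000;  x_1 ← (1−ω)·-2.0000 + ω·0.0000 = 1.0000
  x_2: GS value = (8 - (2)·1.0000) / (4) = 1.5000;  x_2 ← (1−ω)·2.0000 + ω·1.5000 = 1.2500

(1.0000, 1.2500)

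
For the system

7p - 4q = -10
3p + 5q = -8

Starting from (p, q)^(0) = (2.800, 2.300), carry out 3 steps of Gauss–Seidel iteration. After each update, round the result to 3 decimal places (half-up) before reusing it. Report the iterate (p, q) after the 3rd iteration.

(-1.553, -0.668)

Iteration 1:
  p = (-10 - (-4)·2.300) / (7) = -0.114
  q = (-8 - (3)·-0.114) / (5) = -1.532
Iteration 2:
  p = (-10 - (-4)·-1.532) / (7) = -2.304
  q = (-8 - (3)·-2.304) / (5) = -0.218
Iteration 3:
  p = (-10 - (-4)·-0.218) / (7) = -1.553
  q = (-8 - (3)·-1.553) / (5) = -0.668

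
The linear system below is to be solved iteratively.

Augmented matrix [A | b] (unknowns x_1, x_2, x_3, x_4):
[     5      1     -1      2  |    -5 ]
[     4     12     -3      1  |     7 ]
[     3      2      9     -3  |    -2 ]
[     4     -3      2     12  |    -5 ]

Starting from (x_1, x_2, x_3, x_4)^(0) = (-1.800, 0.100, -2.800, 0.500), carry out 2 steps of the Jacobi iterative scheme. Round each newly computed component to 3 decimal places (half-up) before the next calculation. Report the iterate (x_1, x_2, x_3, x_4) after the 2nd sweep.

Iteration 1:
  x_1 = (-5 - (1)·0.100 - (-1)·-2.800 - (2)·0.500) / (5) = -1.780
  x_2 = (7 - (4)·-1.800 - (-3)·-2.800 - (1)·0.500) / (12) = 0.442
  x_3 = (-2 - (3)·-1.800 - (2)·0.100 - (-3)·0.500) / (9) = 0.522
  x_4 = (-5 - (4)·-1.800 - (-3)·0.100 - (2)·-2.800) / (12) = 0.675
Iteration 2:
  x_1 = (-5 - (1)·0.442 - (-1)·0.522 - (2)·0.675) / (5) = -1.254
  x_2 = (7 - (4)·-1.780 - (-3)·0.522 - (1)·0.675) / (12) = 1.251
  x_3 = (-2 - (3)·-1.780 - (2)·0.442 - (-3)·0.675) / (9) = 0.498
  x_4 = (-5 - (4)·-1.780 - (-3)·0.442 - (2)·0.522) / (12) = 0.200

(-1.254, 1.251, 0.498, 0.200)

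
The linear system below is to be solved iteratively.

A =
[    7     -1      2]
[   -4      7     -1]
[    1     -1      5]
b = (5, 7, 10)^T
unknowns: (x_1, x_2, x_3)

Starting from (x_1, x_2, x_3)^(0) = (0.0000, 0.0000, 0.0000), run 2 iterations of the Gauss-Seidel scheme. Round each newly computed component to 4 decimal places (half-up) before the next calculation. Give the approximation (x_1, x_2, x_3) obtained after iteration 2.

(0.3044, 1.4795, 2.2350)

Iteration 1:
  x_1 = (5 - (-1)·0.0000 - (2)·0.0000) / (7) = 0.7143
  x_2 = (7 - (-4)·0.7143 - (-1)·0.0000) / (7) = 1.4082
  x_3 = (10 - (1)·0.7143 - (-1)·1.4082) / (5) = 2.1388
Iteration 2:
  x_1 = (5 - (-1)·1.4082 - (2)·2.1388) / (7) = 0.3044
  x_2 = (7 - (-4)·0.3044 - (-1)·2.1388) / (7) = 1.4795
  x_3 = (10 - (1)·0.3044 - (-1)·1.4795) / (5) = 2.2350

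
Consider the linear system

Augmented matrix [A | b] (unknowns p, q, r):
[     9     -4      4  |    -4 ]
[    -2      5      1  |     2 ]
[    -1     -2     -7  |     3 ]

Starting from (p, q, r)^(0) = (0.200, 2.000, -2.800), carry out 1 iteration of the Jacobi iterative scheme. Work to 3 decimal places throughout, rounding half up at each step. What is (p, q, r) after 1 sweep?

(1.689, 1.040, -1.029)

Iteration 1:
  p = (-4 - (-4)·2.000 - (4)·-2.800) / (9) = 1.689
  q = (2 - (-2)·0.200 - (1)·-2.800) / (5) = 1.040
  r = (3 - (-1)·0.200 - (-2)·2.000) / (-7) = -1.029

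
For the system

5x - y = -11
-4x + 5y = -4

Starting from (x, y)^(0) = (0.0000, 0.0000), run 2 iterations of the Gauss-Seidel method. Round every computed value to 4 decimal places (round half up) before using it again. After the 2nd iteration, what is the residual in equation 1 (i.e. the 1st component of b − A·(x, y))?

Iteration 1:
  x = (-11 - (-1)·0.0000) / (5) = -2.2000
  y = (-4 - (-4)·-2.2000) / (5) = -2.5600
Iteration 2:
  x = (-11 - (-1)·-2.5600) / (5) = -2.7120
  y = (-4 - (-4)·-2.7120) / (5) = -2.9696
Residual b − A·x = (-0.4096, 0.0000)

-0.4096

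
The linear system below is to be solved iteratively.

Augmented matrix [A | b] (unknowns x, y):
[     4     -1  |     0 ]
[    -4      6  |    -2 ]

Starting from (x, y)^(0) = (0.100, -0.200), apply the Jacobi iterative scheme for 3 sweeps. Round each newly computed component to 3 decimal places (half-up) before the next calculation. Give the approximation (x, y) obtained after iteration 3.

Iteration 1:
  x = (0 - (-1)·-0.200) / (4) = -0.050
  y = (-2 - (-4)·0.100) / (6) = -0.267
Iteration 2:
  x = (0 - (-1)·-0.267) / (4) = -0.067
  y = (-2 - (-4)·-0.050) / (6) = -0.367
Iteration 3:
  x = (0 - (-1)·-0.367) / (4) = -0.092
  y = (-2 - (-4)·-0.067) / (6) = -0.378

(-0.092, -0.378)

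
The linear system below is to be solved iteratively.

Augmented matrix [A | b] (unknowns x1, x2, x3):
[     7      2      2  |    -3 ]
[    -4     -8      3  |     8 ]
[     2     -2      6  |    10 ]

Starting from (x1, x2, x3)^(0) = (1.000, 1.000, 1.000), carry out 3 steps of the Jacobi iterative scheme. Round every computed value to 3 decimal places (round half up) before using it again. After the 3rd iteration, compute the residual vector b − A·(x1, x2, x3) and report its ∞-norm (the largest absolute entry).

2.217

Iteration 1:
  x1 = (-3 - (2)·1.000 - (2)·1.000) / (7) = -1.000
  x2 = (8 - (-4)·1.000 - (3)·1.000) / (-8) = -1.125
  x3 = (10 - (2)·1.000 - (-2)·1.000) / (6) = 1.667
Iteration 2:
  x1 = (-3 - (2)·-1.125 - (2)·1.667) / (7) = -0.583
  x2 = (8 - (-4)·-1.000 - (3)·1.667) / (-8) = 0.125
  x3 = (10 - (2)·-1.000 - (-2)·-1.125) / (6) = 1.625
Iteration 3:
  x1 = (-3 - (2)·0.125 - (2)·1.625) / (7) = -0.929
  x2 = (8 - (-4)·-0.583 - (3)·1.625) / (-8) = -0.099
  x3 = (10 - (2)·-0.583 - (-2)·0.125) / (6) = 1.903
Residual b − A·x = (-0.105, -2.217, 0.242); ∞-norm = 2.217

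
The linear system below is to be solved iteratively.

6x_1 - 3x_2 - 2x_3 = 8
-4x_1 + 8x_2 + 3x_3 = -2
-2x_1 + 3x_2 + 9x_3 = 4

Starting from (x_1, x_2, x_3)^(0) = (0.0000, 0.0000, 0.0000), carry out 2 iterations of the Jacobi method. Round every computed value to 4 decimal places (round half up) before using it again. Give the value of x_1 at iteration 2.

Iteration 1:
  x_1 = (8 - (-3)·0.0000 - (-2)·0.0000) / (6) = 1.3333
  x_2 = (-2 - (-4)·0.0000 - (3)·0.0000) / (8) = -0.2500
  x_3 = (4 - (-2)·0.0000 - (3)·0.0000) / (9) = 0.4444
Iteration 2:
  x_1 = (8 - (-3)·-0.2500 - (-2)·0.4444) / (6) = 1.3565
  x_2 = (-2 - (-4)·1.3333 - (3)·0.4444) / (8) = 0.2500
  x_3 = (4 - (-2)·1.3333 - (3)·-0.2500) / (9) = 0.8241

1.3565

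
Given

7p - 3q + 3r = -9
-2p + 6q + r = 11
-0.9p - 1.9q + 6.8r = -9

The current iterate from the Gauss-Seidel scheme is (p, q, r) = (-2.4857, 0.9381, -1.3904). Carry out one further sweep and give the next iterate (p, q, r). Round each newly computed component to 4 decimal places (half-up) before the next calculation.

(-0.2878, 1.9691, -0.8114)

One sweep:
  p = (-9 - (-3)·0.9381 - (3)·-1.3904) / (7) = -0.2878
  q = (11 - (-2)·-0.2878 - (1)·-1.3904) / (6) = 1.9691
  r = (-9 - (-0.9)·-0.2878 - (-1.9)·1.9691) / (6.8) = -0.8114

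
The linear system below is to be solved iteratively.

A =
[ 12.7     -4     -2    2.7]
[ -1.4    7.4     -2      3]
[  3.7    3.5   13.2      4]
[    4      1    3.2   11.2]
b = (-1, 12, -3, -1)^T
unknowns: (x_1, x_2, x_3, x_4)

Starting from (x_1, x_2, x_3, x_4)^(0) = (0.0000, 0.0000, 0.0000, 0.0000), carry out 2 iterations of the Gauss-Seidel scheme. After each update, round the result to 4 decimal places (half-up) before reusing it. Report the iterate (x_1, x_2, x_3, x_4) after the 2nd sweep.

(0.3331, 1.5239, -0.7173, -0.1394)

Iteration 1:
  x_1 = (-1 - (-4)·0.0000 - (-2)·0.0000 - (2.7)·0.0000) / (12.7) = -0.0787
  x_2 = (12 - (-1.4)·-0.0787 - (-2)·0.0000 - (3)·0.0000) / (7.4) = 1.6067
  x_3 = (-3 - (3.7)·-0.0787 - (3.5)·1.6067 - (4)·0.0000) / (13.2) = -0.6312
  x_4 = (-1 - (4)·-0.0787 - (1)·1.6067 - (3.2)·-0.6312) / (11.2) = -0.0243
Iteration 2:
  x_1 = (-1 - (-4)·1.6067 - (-2)·-0.6312 - (2.7)·-0.0243) / (12.7) = 0.3331
  x_2 = (12 - (-1.4)·0.3331 - (-2)·-0.6312 - (3)·-0.0243) / (7.4) = 1.5239
  x_3 = (-3 - (3.7)·0.3331 - (3.5)·1.5239 - (4)·-0.0243) / (13.2) = -0.7173
  x_4 = (-1 - (4)·0.3331 - (1)·1.5239 - (3.2)·-0.7173) / (11.2) = -0.1394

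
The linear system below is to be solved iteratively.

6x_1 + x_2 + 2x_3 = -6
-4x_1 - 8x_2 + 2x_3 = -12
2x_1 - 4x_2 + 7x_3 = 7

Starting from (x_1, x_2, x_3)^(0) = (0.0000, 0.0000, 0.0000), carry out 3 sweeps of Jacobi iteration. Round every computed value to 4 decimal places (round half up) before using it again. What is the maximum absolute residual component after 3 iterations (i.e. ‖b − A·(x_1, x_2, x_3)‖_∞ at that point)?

3.3215

Iteration 1:
  x_1 = (-6 - (1)·0.0000 - (2)·0.0000) / (6) = -1.0000
  x_2 = (-12 - (-4)·0.0000 - (2)·0.0000) / (-8) = 1.5000
  x_3 = (7 - (2)·0.0000 - (-4)·0.0000) / (7) = 1.0000
Iteration 2:
  x_1 = (-6 - (1)·1.5000 - (2)·1.0000) / (6) = -1.5833
  x_2 = (-12 - (-4)·-1.0000 - (2)·1.0000) / (-8) = 2.2500
  x_3 = (7 - (2)·-1.0000 - (-4)·1.5000) / (7) = 2.1429
Iteration 3:
  x_1 = (-6 - (1)·2.2500 - (2)·2.1429) / (6) = -2.0893
  x_2 = (-12 - (-4)·-1.5833 - (2)·2.1429) / (-8) = 2.8274
  x_3 = (7 - (2)·-1.5833 - (-4)·2.2500) / (7) = 2.7381
Residual b − A·x = (-1.7678, -3.2142, 3.3215); ∞-norm = 3.3215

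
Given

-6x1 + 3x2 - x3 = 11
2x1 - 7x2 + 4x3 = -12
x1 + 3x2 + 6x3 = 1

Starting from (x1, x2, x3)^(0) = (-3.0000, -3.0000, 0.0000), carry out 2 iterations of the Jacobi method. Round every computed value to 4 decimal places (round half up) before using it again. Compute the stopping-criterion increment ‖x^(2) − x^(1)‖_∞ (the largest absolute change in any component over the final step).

1.8730

Iteration 1:
  x1 = (11 - (3)·-3.0000 - (-1)·0.0000) / (-6) = -3.3333
  x2 = (-12 - (2)·-3.0000 - (4)·0.0000) / (-7) = 0.8571
  x3 = (1 - (1)·-3.0000 - (3)·-3.0000) / (6) = 2.1667
Iteration 2:
  x1 = (11 - (3)·0.8571 - (-1)·2.1667) / (-6) = -1.7659
  x2 = (-12 - (2)·-3.3333 - (4)·2.1667) / (-7) = 2.0000
  x3 = (1 - (1)·-3.3333 - (3)·0.8571) / (6) = 0.2937
Change: (1.5674, 1.1429, -1.8730) → max |·| = 1.8730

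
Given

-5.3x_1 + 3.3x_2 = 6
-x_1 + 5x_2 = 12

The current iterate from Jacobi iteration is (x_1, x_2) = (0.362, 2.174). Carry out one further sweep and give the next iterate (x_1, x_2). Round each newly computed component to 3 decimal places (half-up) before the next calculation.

One sweep:
  x_1 = (6 - (3.3)·2.174) / (-5.3) = 0.222
  x_2 = (12 - (-1)·0.362) / (5) = 2.472

(0.222, 2.472)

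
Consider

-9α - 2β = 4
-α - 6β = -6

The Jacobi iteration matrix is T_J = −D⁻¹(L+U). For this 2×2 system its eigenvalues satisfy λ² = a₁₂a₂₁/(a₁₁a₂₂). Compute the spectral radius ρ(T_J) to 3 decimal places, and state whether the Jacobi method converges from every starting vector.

a₁₂a₂₁/(a₁₁a₂₂) = (-2)·(-1) / ((-9)·(-6)) = 0.037037
ρ = √|0.037037| = √0.037037 = 0.192
ρ < 1, so Jacobi converges

0.192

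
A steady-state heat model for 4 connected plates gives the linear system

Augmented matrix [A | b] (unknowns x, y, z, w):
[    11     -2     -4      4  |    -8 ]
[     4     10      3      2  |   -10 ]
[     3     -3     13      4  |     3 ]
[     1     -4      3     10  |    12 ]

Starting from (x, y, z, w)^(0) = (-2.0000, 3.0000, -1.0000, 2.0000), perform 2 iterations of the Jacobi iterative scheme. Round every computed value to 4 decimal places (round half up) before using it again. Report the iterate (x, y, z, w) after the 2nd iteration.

Iteration 1:
  x = (-8 - (-2)·3.0000 - (-4)·-1.0000 - (4)·2.0000) / (11) = -1.2727
  y = (-10 - (4)·-2.0000 - (3)·-1.0000 - (2)·2.0000) / (10) = -0.3000
  z = (3 - (3)·-2.0000 - (-3)·3.0000 - (4)·2.0000) / (13) = 0.7692
  w = (12 - (1)·-2.0000 - (-4)·3.0000 - (3)·-1.0000) / (10) = 2.9000
Iteration 2:
  x = (-8 - (-2)·-0.3000 - (-4)·0.7692 - (4)·2.9000) / (11) = -1.5567
  y = (-10 - (4)·-1.2727 - (3)·0.7692 - (2)·2.9000) / (10) = -1.3017
  z = (3 - (3)·-1.2727 - (-3)·-0.3000 - (4)·2.9000) / (13) = -0.4371
  w = (12 - (1)·-1.2727 - (-4)·-0.3000 - (3)·0.7692) / (10) = 0.9765

(-1.5567, -1.3017, -0.4371, 0.9765)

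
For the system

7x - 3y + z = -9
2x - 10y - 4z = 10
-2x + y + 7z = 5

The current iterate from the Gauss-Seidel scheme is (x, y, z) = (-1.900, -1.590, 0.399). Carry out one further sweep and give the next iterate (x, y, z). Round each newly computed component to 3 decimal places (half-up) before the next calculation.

(-2.024, -1.564, 0.359)

One sweep:
  x = (-9 - (-3)·-1.590 - (1)·0.399) / (7) = -2.024
  y = (10 - (2)·-2.024 - (-4)·0.399) / (-10) = -1.564
  z = (5 - (-2)·-2.024 - (1)·-1.564) / (7) = 0.359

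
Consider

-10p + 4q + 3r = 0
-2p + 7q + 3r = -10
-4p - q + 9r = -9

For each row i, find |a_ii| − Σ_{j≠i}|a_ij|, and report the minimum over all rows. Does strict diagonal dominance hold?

row 1: |-10| − (4+3) = 3
row 2: |7| − (2+3) = 2
row 3: |9| − (4+1) = 4
minimum over rows = 2 → strictly diagonally dominant (convergence guaranteed)

2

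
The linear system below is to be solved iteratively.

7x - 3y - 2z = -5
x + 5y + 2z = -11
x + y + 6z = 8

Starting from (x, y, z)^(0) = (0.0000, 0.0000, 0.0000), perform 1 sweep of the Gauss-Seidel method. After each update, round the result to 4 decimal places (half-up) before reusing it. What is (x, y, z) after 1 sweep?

(-0.7143, -2.0571, 1.7952)

Iteration 1:
  x = (-5 - (-3)·0.0000 - (-2)·0.0000) / (7) = -0.7143
  y = (-11 - (1)·-0.7143 - (2)·0.0000) / (5) = -2.0571
  z = (8 - (1)·-0.7143 - (1)·-2.0571) / (6) = 1.7952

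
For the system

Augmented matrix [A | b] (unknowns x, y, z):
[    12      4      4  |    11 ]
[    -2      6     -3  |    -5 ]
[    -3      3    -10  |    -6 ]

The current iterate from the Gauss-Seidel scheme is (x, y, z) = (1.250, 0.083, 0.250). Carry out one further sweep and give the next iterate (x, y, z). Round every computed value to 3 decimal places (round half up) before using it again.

(0.806, -0.440, 0.226)

One sweep:
  x = (11 - (4)·0.083 - (4)·0.250) / (12) = 0.806
  y = (-5 - (-2)·0.806 - (-3)·0.250) / (6) = -0.440
  z = (-6 - (-3)·0.806 - (3)·-0.440) / (-10) = 0.226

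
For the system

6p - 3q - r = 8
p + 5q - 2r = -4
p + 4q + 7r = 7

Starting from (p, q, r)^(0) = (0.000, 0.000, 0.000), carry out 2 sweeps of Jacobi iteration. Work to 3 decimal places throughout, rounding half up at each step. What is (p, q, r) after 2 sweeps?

Iteration 1:
  p = (8 - (-3)·0.000 - (-1)·0.000) / (6) = 1.333
  q = (-4 - (1)·0.000 - (-2)·0.000) / (5) = -0.800
  r = (7 - (1)·0.000 - (4)·0.000) / (7) = 1.000
Iteration 2:
  p = (8 - (-3)·-0.800 - (-1)·1.000) / (6) = 1.100
  q = (-4 - (1)·1.333 - (-2)·1.000) / (5) = -0.667
  r = (7 - (1)·1.333 - (4)·-0.800) / (7) = 1.267

(1.100, -0.667, 1.267)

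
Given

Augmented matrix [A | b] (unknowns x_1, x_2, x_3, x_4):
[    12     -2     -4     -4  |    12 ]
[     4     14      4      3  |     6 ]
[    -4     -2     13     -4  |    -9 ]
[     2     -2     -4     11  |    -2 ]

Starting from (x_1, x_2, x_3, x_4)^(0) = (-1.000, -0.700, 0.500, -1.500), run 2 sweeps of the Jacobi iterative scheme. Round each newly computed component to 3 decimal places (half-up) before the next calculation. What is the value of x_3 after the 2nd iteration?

-0.369

Iteration 1:
  x_1 = (12 - (-2)·-0.700 - (-4)·0.500 - (-4)·-1.500) / (12) = 0.550
  x_2 = (6 - (4)·-1.000 - (4)·0.500 - (3)·-1.500) / (14) = 0.893
  x_3 = (-9 - (-4)·-1.000 - (-2)·-0.700 - (-4)·-1.500) / (13) = -1.569
  x_4 = (-2 - (2)·-1.000 - (-2)·-0.700 - (-4)·0.500) / (11) = 0.055
Iteration 2:
  x_1 = (12 - (-2)·0.893 - (-4)·-1.569 - (-4)·0.055) / (12) = 0.644
  x_2 = (6 - (4)·0.550 - (4)·-1.569 - (3)·0.055) / (14) = 0.708
  x_3 = (-9 - (-4)·0.550 - (-2)·0.893 - (-4)·0.055) / (13) = -0.369
  x_4 = (-2 - (2)·0.550 - (-2)·0.893 - (-4)·-1.569) / (11) = -0.690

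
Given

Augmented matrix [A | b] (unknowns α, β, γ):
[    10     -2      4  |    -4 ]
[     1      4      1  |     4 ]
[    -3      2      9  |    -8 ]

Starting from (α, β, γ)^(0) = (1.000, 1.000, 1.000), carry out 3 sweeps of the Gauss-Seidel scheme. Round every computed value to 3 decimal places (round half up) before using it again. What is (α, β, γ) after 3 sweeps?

Iteration 1:
  α = (-4 - (-2)·1.000 - (4)·1.000) / (10) = -0.600
  β = (4 - (1)·-0.600 - (1)·1.000) / (4) = 0.900
  γ = (-8 - (-3)·-0.600 - (2)·0.900) / (9) = -1.289
Iteration 2:
  α = (-4 - (-2)·0.900 - (4)·-1.289) / (10) = 0.296
  β = (4 - (1)·0.296 - (1)·-1.289) / (4) = 1.248
  γ = (-8 - (-3)·0.296 - (2)·1.248) / (9) = -1.068
Iteration 3:
  α = (-4 - (-2)·1.248 - (4)·-1.068) / (10) = 0.277
  β = (4 - (1)·0.277 - (1)·-1.068) / (4) = 1.198
  γ = (-8 - (-3)·0.277 - (2)·1.198) / (9) = -1.063

(0.277, 1.198, -1.063)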